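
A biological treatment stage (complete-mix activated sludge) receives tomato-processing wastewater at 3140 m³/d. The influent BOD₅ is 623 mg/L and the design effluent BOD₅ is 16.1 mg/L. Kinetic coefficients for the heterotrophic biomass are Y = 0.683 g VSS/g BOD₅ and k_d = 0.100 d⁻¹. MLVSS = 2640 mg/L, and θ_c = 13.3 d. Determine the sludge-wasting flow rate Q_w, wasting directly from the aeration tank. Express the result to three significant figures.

From the SRT design equation V = Y Q (S₀−S) θ_c / [X (1 + k_d θ_c)] = 0.683 × 3140 × (623 − 16.1) × 13.3 / [2640 × (1 + 0.100 × 13.3)] = 1.73×10^7 / 6151 = 2814 m³.
With mixed-liquor wasting, θ_c = V/Q_w, so Q_w = V/θ_c = 2814/13.3 = 211.6 m³/d.

Q_w ≈ 212 m³/d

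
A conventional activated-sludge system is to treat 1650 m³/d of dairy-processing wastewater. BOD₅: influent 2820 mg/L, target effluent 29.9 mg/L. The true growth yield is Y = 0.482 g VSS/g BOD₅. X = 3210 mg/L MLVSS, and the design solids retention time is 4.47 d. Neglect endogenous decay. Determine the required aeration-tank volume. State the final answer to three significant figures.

V ≈ 3090 m³

Biomass mass balance (decay neglected): V·X = Y·Q·(S₀ − S)·θ_c, so V = 0.482 × 1650 × (2820 − 29.9) × 4.47 / 3210 = 3090 m³.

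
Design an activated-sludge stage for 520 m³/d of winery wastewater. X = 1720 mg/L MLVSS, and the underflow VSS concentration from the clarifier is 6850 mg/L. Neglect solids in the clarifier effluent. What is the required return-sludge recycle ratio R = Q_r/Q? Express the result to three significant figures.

R ≈ 0.335

Solids balance on the clarifier gives (1+R)X = R·X_r, so R = X/(X_r − X) = 1720 / (6850 − 1720) = 0.3353.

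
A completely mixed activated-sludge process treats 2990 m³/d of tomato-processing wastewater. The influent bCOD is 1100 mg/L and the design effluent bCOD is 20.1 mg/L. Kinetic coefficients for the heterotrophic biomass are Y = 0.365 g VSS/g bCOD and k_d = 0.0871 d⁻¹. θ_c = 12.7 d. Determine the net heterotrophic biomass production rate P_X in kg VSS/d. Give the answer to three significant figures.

P_X ≈ 560 kg VSS/d

Correct the yield for decay: Y_obs = Y/(1 + k_d θ_c) = 0.365 / (1 + 0.0871 × 12.7) = 0.365 / 2.106 = 0.1733.
Mass of bCOD removed per day: Q(S₀ − S) = 2990 × 1080 g/m³ = 3229 kg/d.
Net biomass production P_X = Y_obs × Q·(S₀ − S) = 0.1733 × 3229 = 559.6 kg VSS/d.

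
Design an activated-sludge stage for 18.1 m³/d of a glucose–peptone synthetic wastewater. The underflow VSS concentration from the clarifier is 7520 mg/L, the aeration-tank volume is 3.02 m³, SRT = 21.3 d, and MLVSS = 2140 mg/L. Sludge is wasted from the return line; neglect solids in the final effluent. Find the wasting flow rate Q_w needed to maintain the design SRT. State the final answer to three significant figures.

θ_c = V·X/(Q_w·X_r) when wasting from the recycle, so Q_w = V·X/(θ_c·X_r) = 3.020 × 2140 / (21.3 × 7520) = 0.04035 m³/d.

Q_w ≈ 0.0403 m³/d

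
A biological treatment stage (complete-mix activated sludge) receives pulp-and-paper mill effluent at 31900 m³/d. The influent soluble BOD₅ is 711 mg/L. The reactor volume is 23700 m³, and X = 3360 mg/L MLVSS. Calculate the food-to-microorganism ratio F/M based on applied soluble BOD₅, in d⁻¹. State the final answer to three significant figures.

Food-to-microorganism ratio F/M = Q S₀ / (V X) = 31900 × 711 / (23700 × 3360) = 0.2848 d⁻¹.

F/M ≈ 0.285 d⁻¹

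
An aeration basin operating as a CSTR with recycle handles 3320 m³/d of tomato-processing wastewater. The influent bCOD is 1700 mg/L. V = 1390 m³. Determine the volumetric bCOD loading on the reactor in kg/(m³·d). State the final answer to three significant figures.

L_v ≈ 4.06 kg bCOD/(m³·d)

L_v = Q S₀ / V = 3320 × 1700 × 10⁻³ / 1390 = 4.060 kg/(m³·d).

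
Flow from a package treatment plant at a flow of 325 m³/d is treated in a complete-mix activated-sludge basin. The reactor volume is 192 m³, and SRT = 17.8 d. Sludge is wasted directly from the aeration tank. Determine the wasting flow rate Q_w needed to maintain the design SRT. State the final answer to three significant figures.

Q_w ≈ 10.8 m³/d

For wasting at MLVSS concentration, Q_w = V/θ_c = 192.0/17.8 = 10.79 m³/d.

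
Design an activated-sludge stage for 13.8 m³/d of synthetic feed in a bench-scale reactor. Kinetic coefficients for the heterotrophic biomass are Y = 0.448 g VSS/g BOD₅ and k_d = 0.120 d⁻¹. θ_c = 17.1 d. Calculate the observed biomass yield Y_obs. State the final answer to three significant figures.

The observed yield is Y_obs = Y/(1 + k_d·θ_c) = 0.448 / (1 + 0.120 × 17.1) = 0.448 / 3.052 = 0.1468 g VSS per g BOD₅ removed.

Y_obs ≈ 0.147 g VSS/g BOD₅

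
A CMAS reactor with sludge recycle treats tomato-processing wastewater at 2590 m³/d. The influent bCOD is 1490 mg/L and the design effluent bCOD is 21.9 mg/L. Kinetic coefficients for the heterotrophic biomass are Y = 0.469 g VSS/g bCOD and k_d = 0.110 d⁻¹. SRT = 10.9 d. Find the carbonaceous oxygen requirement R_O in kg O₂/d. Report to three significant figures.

Observed yield with endogenous decay: Y_obs = Y / (1 + k_d·θ_c) = 0.469 / (1 + 0.110 × 10.9) = 0.469 / 2.199 = 0.2133 g VSS/g bCOD.
Mass of bCOD removed per day: Q(S₀ − S) = 2590 × 1468 g/m³ = 3802 kg/d.
P_X = Y_obs·Q·(S₀ − S) = 0.2133 × 3802 = 811.0 kg VSS/d.
Carbonaceous O₂ demand = substrate oxidised − cell-mass equivalent = 3802 − 1.42 × 811.0 = 2651 kg O₂/d.

R_O ≈ 2650 kg O₂/d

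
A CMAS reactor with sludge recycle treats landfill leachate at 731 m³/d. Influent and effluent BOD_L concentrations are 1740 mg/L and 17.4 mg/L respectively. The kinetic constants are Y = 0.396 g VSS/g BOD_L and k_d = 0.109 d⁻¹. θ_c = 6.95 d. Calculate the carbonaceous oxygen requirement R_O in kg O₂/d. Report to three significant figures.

Y_obs = Y / (1 + k_d θ_c) = 0.396 / (1 + 0.109 × 6.95) = 0.396 / 1.758 = 0.2253.
ΔS = 1740 − 17.4 = 1723 mg/L, so the substrate removal rate is 731 × 1723/1000 = 1259 kg BOD_L/d.
Biomass synthesised: P_X = Y_obs × 1259 = 283.7 kg VSS/d.
R_O = Q·ΔS − 1.42 P_X = 1259 − 402.9 = 856.3 kg O₂/d.

R_O ≈ 856 kg O₂/d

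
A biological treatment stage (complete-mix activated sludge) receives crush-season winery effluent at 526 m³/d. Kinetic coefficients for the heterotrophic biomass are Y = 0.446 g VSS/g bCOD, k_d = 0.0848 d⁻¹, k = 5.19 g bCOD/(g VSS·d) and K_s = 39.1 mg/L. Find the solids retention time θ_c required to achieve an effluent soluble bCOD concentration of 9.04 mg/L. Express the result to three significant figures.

θ_c ≈ 2.86 d

At the target effluent, Y k S/(K_s+S) = 0.446×5.19×9.04/48.14 = 0.4347 d⁻¹.
θ_c = 1/(μ − k_d) = 1/(0.4347 − 0.0848) = 1/0.3499 = 2.858 d.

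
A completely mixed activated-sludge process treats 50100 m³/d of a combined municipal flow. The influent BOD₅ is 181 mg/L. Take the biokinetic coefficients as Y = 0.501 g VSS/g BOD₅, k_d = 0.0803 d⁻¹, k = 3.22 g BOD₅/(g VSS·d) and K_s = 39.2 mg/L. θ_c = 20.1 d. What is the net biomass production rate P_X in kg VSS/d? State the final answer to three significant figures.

For a completely mixed reactor with recycle the Lawrence–McCarty relation gives S = K_s·(1 + k_d·θ_c) / [θ_c·(Y·k − k_d) − 1] = 39.2 × (1 + 0.0803 × 20.1) / [20.1 × (0.501 × 3.22 − 0.0803) − 1] = 102.5 / 29.81 = 3.437 mg/L.
Correct the yield for decay: Y_obs = Y/(1 + k_d θ_c) = 0.501 / (1 + 0.0803 × 20.1) = 0.501 / 2.614 = 0.1917.
Q·(S₀ − S) = 50100 × (181 − 3.44) × 10⁻³ = 8896 kg/d removed.
Net biomass production P_X = Y_obs × Q·(S₀ − S) = 0.1917 × 8896 = 1705 kg VSS/d.

P_X ≈ 1700 kg VSS/d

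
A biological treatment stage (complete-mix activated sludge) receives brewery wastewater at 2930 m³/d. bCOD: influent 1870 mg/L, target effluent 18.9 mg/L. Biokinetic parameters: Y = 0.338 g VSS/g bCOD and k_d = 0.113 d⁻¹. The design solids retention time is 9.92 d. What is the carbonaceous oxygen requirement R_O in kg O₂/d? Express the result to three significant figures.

Correct the yield for decay: Y_obs = Y/(1 + k_d θ_c) = 0.338 / (1 + 0.113 × 9.92) = 0.338 / 2.121 = 0.1594.
ΔS = 1870 − 18.9 = 1851 mg/L, so the substrate removal rate is 2930 × 1851/1000 = 5424 kg bCOD/d.
Net sludge production P_X = 0.1594 × 5424 = 864.3 kg VSS/d.
R_O = Q·(S₀ − S) − 1.42·P_X = 5424 − 1.42 × 864.3 = 4196 kg O₂/d.

R_O ≈ 4200 kg O₂/d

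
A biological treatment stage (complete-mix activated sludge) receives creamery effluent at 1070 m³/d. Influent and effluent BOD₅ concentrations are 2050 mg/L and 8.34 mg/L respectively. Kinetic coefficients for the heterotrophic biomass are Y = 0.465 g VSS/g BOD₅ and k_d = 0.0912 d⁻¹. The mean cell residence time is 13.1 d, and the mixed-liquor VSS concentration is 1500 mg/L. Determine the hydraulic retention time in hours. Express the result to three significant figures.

Steady-state biomass mass balance: V·X·(1 + k_d·θ_c) = Y·Q·(S₀ − S)·θ_c, so V = 0.465 × 1070 × (2050 − 8.34) × 13.1 / [1500 × (1 + 0.0912 × 13.1)] = 1.33×10^7 / 3292 = 4042 m³.
τ = V/Q = 4042/1070 = 3.778 d, or 90.67 h.

τ ≈ 90.7 h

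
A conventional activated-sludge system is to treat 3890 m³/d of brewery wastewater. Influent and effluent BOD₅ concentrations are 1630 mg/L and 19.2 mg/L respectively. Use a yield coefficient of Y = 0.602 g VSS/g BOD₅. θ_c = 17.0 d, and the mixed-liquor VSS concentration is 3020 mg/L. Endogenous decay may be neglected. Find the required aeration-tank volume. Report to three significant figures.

V ≈ 21200 m³

V·X = Y·Q·ΔS·θ_c gives V = 0.602 × 3890 × (1630 − 19.2) × 17.0 / 3020 = 21234 m³.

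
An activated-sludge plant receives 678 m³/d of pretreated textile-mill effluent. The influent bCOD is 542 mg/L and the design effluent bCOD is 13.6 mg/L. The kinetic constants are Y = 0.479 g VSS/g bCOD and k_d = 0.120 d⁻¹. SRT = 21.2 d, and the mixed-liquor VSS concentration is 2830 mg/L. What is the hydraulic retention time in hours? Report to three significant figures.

τ ≈ 12.8 h

From the SRT design equation V = Y Q (S₀−S) θ_c / [X (1 + k_d θ_c)] = 0.479 × 678 × (542 − 13.6) × 21.2 / [2830 × (1 + 0.120 × 21.2)] = 3.64×10^6 / 10030 = 362.7 m³.
Hydraulic retention time τ = V/Q = 362.7 / 678 = 0.5350 d = 12.84 h.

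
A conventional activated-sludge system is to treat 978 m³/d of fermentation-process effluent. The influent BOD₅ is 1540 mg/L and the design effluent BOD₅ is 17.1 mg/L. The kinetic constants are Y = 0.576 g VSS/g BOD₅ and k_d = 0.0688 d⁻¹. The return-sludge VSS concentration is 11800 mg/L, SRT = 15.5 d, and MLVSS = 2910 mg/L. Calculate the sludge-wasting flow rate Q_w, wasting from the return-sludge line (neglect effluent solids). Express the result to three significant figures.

From the SRT design equation V = Y Q (S₀−S) θ_c / [X (1 + k_d θ_c)] = 0.576 × 978 × (1540 − 17.1) × 15.5 / [2910 × (1 + 0.0688 × 15.5)] = 1.33×10^7 / 6013 = 2211 m³.
Wasting from the return line (neglecting effluent solids): Q_w = V·X / (θ_c·X_r) = 2211 × 2910 / (15.5 × 11800) = 35.18 m³/d.

Q_w ≈ 35.2 m³/d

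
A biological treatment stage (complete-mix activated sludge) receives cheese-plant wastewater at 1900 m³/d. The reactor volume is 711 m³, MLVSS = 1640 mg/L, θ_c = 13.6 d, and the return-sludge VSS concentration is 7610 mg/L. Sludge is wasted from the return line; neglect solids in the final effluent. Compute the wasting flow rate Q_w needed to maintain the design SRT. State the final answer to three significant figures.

Q_w = (V·X)/(θ_c X_r) = 711.0 × 1640 / (13.6 × 7610) = 11.27 m³/d.

Q_w ≈ 11.3 m³/d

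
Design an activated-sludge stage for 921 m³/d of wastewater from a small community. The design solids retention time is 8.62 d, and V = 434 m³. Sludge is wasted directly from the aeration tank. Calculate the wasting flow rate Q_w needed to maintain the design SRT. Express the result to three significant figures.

With mixed-liquor wasting, θ_c = V/Q_w, so Q_w = V/θ_c = 434.0/8.62 = 50.35 m³/d.

Q_w ≈ 50.3 m³/d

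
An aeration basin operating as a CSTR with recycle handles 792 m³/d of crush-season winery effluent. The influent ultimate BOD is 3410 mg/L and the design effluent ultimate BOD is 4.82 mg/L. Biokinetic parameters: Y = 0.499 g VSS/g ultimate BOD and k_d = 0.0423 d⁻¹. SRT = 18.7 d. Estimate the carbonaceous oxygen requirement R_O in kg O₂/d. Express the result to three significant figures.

R_O ≈ 1630 kg O₂/d

Correct the yield for decay: Y_obs = Y/(1 + k_d θ_c) = 0.499 / (1 + 0.0423 × 18.7) = 0.499 / 1.791 = 0.2786.
ΔS = 3410 − 4.82 = 3405 mg/L, so the substrate removal rate is 792 × 3405/1000 = 2697 kg ultimate BOD/d.
P_X = Y_obs·Q·(S₀ − S) = 0.2786 × 2697 = 751.4 kg VSS/d.
Carbonaceous O₂ demand = substrate oxidised − cell-mass equivalent = 2697 − 1.42 × 751.4 = 1630 kg O₂/d.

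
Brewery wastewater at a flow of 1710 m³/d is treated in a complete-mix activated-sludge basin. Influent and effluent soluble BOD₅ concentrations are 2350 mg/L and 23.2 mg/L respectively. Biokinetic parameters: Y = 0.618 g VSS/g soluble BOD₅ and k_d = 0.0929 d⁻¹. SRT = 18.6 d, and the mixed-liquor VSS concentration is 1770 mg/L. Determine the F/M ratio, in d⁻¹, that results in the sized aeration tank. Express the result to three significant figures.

Rearranging the biomass balance for a CMAS with decay, V = Y·Q·ΔS·θ_c / [X·(1+k_d θ_c)] = 0.618 × 1710 × (2350 − 23.2) × 18.6 / [1770 × (1 + 0.0929 × 18.6)] = 4.57×10^7 / 4828 = 9472 m³.
F/M = applied load / biomass = Q·S₀/(V·X) = 1710 × 2350 / (9472 × 1770) = 0.2397 d⁻¹.

F/M ≈ 0.240 d⁻¹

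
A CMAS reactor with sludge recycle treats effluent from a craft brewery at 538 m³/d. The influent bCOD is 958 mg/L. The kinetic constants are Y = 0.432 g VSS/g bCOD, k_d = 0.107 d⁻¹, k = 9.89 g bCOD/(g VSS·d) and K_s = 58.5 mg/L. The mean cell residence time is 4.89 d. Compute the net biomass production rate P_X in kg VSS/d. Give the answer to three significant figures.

For a completely mixed reactor with recycle the Lawrence–McCarty relation gives S = K_s·(1 + k_d·θ_c) / [θ_c·(Y·k − k_d) − 1] = 58.5 × (1 + 0.107 × 4.89) / [4.89 × (0.432 × 9.89 − 0.107) − 1] = 89.11 / 19.37 = 4.601 mg/L.
Correct the yield for decay: Y_obs = Y/(1 + k_d θ_c) = 0.432 / (1 + 0.107 × 4.89) = 0.432 / 1.523 = 0.2836.
ΔS = 958 − 4.60 = 953.4 mg/L, so the substrate removal rate is 538 × 953.4/1000 = 512.9 kg bCOD/d.
P_X = Y_obs · Q(S₀ − S) = 0.2836 × 512.9 = 145.5 kg VSS/d.

P_X ≈ 145 kg VSS/d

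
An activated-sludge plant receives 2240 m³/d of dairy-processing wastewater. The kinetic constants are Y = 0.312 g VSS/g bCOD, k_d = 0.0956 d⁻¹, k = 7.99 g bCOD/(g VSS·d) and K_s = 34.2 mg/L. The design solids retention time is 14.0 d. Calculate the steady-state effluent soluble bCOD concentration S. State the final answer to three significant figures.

From the Monod/SRT balance for a CMAS, S = K_s·(1+k_d θ_c)/[θ_c·(Y k − k_d) − 1] = 34.2 × (1 + 0.0956 × 14.0) / [14.0 × (0.312 × 7.99 − 0.0956) − 1] = 79.97 / 32.56 = 2.456 mg/L.

S ≈ 2.46 mg/L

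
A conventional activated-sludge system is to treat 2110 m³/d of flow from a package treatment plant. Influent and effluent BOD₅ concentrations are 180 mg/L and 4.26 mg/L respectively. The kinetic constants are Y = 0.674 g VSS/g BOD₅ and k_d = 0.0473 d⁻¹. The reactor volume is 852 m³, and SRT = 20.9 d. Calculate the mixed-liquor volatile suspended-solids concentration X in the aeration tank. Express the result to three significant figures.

X ≈ 3080 mg/L

Solving the biomass balance for X: X = Y Q (S₀−S) θ_c / [V (1+k_d θ_c)] = 0.674 × 2110 × (180 − 4.26) × 20.9 / [852 × (1 + 0.0473 × 20.9)] = 3083 mg/L.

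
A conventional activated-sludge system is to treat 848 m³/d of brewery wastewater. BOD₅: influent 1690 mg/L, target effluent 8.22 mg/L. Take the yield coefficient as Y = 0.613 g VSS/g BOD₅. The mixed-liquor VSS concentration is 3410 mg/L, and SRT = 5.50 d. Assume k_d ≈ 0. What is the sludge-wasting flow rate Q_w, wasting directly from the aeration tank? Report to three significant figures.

Biomass mass balance (decay neglected): V·X = Y·Q·(S₀ − S)·θ_c, so V = 0.613 × 848 × (1690 − 8.22) × 5.50 / 3410 = 1410 m³.
With mixed-liquor wasting, θ_c = V/Q_w, so Q_w = V/θ_c = 1410/5.50 = 256.4 m³/d.

Q_w ≈ 256 m³/d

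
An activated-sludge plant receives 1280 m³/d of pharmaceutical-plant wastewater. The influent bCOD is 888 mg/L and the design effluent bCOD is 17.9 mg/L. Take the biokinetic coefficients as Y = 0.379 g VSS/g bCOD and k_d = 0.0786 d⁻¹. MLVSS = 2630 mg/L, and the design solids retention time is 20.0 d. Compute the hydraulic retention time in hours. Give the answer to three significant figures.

Steady-state biomass mass balance: V·X·(1 + k_d·θ_c) = Y·Q·(S₀ − S)·θ_c, so V = 0.379 × 1280 × (888 − 17.9) × 20.0 / [2630 × (1 + 0.0786 × 20.0)] = 8.44×10^6 / 6764 = 1248 m³.
τ = V/Q = 1248/1280 = 0.9750 d, or 23.40 h.

τ ≈ 23.4 h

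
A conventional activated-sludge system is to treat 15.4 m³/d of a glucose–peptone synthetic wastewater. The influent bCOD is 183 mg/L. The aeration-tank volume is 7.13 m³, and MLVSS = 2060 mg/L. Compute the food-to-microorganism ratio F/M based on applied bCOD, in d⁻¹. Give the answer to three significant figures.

Food-to-microorganism ratio F/M = Q S₀ / (V X) = 15.4 × 183 / (7.130 × 2060) = 0.1919 d⁻¹.

F/M ≈ 0.192 d⁻¹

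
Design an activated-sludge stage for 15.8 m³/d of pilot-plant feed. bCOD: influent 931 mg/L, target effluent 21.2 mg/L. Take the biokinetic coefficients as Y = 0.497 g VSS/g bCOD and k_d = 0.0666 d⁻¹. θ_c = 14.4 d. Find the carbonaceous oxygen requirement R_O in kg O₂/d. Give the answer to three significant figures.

R_O ≈ 9.20 kg O₂/d

Correct the yield for decay: Y_obs = Y/(1 + k_d θ_c) = 0.497 / (1 + 0.0666 × 14.4) = 0.497 / 1.959 = 0.2537.
Substrate removed = Q·(S₀ − S) = 15.8 m³/d × (931 − 21.2) g/m³ = 1.44×10^4 g/d = 14.37 kg/d.
Biomass synthesised: P_X = Y_obs × 14.37 = 3.647 kg VSS/d.
R_O = Q·(S₀ − S) − 1.42·P_X = 14.37 − 1.42 × 3.647 = 9.196 kg O₂/d.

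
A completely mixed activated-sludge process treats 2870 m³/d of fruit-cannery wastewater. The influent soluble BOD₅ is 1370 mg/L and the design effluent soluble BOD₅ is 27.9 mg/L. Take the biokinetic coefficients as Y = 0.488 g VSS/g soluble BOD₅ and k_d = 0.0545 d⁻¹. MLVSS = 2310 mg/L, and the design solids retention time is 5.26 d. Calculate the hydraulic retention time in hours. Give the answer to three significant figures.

τ ≈ 27.8 h

Rearranging the biomass balance for a CMAS with decay, V = Y·Q·ΔS·θ_c / [X·(1+k_d θ_c)] = 0.488 × 2870 × (1370 − 27.9) × 5.26 / [2310 × (1 + 0.0545 × 5.26)] = 9.89×10^6 / 2972 = 3327 m³.
τ = V/Q = 3327/2870 = 1.159 d, or 27.82 h.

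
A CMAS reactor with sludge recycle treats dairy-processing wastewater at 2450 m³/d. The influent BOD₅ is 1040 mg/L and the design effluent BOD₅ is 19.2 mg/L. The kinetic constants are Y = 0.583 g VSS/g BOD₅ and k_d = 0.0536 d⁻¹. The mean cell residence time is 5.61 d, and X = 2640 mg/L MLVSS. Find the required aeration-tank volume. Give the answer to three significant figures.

Steady-state biomass mass balance: V·X·(1 + k_d·θ_c) = Y·Q·(S₀ − S)·θ_c, so V = 0.583 × 2450 × (1040 − 19.2) × 5.61 / [2640 × (1 + 0.0536 × 5.61)] = 8.18×10^6 / 3434 = 2382 m³.

V ≈ 2380 m³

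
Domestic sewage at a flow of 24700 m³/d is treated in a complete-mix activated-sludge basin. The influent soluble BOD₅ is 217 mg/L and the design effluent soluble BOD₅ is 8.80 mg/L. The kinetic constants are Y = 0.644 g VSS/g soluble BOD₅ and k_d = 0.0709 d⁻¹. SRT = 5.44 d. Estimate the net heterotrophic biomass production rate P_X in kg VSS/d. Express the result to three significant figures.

Observed yield with endogenous decay: Y_obs = Y / (1 + k_d·θ_c) = 0.644 / (1 + 0.0709 × 5.44) = 0.644 / 1.386 = 0.4647 g VSS/g soluble BOD₅.
Substrate removed = Q·(S₀ − S) = 24700 m³/d × (217 − 8.80) g/m³ = 5.14×10^6 g/d = 5143 kg/d.
So the net sludge growth is P_X = 0.4647 × 5143 = 2390 kg VSS/d.

P_X ≈ 2390 kg VSS/d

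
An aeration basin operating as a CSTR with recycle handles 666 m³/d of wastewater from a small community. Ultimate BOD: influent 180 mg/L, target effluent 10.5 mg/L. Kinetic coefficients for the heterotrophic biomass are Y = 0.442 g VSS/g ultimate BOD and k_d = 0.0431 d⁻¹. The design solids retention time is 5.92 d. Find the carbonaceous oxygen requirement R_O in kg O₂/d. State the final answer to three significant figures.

Correct the yield for decay: Y_obs = Y/(1 + k_d θ_c) = 0.442 / (1 + 0.0431 × 5.92) = 0.442 / 1.255 = 0.3521.
Mass of ultimate BOD removed per day: Q(S₀ − S) = 666 × 169.5 g/m³ = 112.9 kg/d.
P_X = Y_obs·Q·(S₀ − S) = 0.3521 × 112.9 = 39.75 kg VSS/d.
Carbonaceous O₂ demand = substrate oxidised − cell-mass equivalent = 112.9 − 1.42 × 39.75 = 56.44 kg O₂/d.

R_O ≈ 56.4 kg O₂/d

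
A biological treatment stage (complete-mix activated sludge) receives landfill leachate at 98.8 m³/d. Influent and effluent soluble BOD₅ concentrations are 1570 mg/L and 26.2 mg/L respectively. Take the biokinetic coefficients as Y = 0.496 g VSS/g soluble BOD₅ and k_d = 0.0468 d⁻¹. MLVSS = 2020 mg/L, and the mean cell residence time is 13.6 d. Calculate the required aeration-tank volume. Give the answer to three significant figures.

V ≈ 311 m³

From the SRT design equation V = Y Q (S₀−S) θ_c / [X (1 + k_d θ_c)] = 0.496 × 98.8 × (1570 − 26.2) × 13.6 / [2020 × (1 + 0.0468 × 13.6)] = 1.03×10^6 / 3306 = 311.2 m³.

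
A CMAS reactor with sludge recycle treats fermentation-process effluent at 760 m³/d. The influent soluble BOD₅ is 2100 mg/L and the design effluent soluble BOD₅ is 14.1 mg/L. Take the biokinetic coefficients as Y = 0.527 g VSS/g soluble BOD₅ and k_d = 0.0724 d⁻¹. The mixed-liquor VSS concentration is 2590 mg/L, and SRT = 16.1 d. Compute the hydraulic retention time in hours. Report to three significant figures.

τ ≈ 75.7 h

Steady-state biomass mass balance: V·X·(1 + k_d·θ_c) = Y·Q·(S₀ − S)·θ_c, so V = 0.527 × 760 × (2100 − 14.1) × 16.1 / [2590 × (1 + 0.0724 × 16.1)] = 1.35×10^7 / 5609 = 2398 m³.
HRT = V/Q = 2398 m³ / 760 m³·d⁻¹ = 3.155 d × 24 = 75.73 h.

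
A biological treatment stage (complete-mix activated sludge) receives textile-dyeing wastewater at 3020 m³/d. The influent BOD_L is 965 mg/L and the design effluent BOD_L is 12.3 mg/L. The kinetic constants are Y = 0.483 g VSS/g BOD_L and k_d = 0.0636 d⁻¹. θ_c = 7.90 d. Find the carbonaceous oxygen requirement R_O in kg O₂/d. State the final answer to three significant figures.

Y_obs = Y / (1 + k_d θ_c) = 0.483 / (1 + 0.0636 × 7.90) = 0.483 / 1.502 = 0.3215.
Mass of BOD_L removed per day: Q(S₀ − S) = 3020 × 952.7 g/m³ = 2877 kg/d.
Net sludge production P_X = 0.3215 × 2877 = 924.9 kg VSS/d.
R_O = Q·ΔS − 1.42 P_X = 2877 − 1313 = 1564 kg O₂/d.

R_O ≈ 1560 kg O₂/d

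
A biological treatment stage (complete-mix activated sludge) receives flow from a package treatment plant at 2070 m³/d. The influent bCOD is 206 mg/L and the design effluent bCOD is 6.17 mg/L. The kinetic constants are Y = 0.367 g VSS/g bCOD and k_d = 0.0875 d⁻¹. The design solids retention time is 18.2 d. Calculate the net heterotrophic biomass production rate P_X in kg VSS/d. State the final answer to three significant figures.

Observed yield with endogenous decay: Y_obs = Y / (1 + k_d·θ_c) = 0.367 / (1 + 0.0875 × 18.2) = 0.367 / 2.592 = 0.1416 g VSS/g bCOD.
Substrate removed = Q·(S₀ − S) = 2070 m³/d × (206 − 6.17) g/m³ = 4.14×10^5 g/d = 413.6 kg/d.
So the net sludge growth is P_X = 0.1416 × 413.6 = 58.56 kg VSS/d.

P_X ≈ 58.6 kg VSS/d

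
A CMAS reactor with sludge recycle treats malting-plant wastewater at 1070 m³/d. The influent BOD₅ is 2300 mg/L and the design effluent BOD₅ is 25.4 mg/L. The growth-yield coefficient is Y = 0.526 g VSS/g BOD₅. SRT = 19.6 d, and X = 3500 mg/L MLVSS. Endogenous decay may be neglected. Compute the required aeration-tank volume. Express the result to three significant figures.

V·X = Y·Q·ΔS·θ_c gives V = 0.526 × 1070 × (2300 − 25.4) × 19.6 / 3500 = 7169 m³.

V ≈ 7170 m³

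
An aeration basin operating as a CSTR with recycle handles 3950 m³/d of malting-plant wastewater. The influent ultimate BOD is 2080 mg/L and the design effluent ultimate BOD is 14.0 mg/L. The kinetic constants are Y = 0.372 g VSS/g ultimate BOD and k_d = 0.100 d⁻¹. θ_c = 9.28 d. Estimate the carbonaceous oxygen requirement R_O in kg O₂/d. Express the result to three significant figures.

Correct the yield for decay: Y_obs = Y/(1 + k_d θ_c) = 0.372 / (1 + 0.100 × 9.28) = 0.372 / 1.928 = 0.1929.
Mass of ultimate BOD removed per day: Q(S₀ − S) = 3950 × 2066 g/m³ = 8161 kg/d.
Biomass synthesised: P_X = Y_obs × 8161 = 1575 kg VSS/d.
R_O = Q·ΔS − 1.42 P_X = 8161 − 2236 = 5925 kg O₂/d.

R_O ≈ 5920 kg O₂/d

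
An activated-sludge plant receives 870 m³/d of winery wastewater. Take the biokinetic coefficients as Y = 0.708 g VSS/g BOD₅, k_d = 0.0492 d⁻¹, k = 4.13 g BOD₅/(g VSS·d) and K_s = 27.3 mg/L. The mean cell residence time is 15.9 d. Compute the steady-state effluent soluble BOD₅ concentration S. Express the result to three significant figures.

S ≈ 1.09 mg/L

Effluent substrate depends only on kinetics and SRT: S = K_s(1 + k_d θ_c) / [θ_c(Yk − k_d) − 1] = 27.3 × (1 + 0.0492 × 15.9) / [15.9 × (0.708 × 4.13 − 0.0492) − 1] = 48.66 / 44.71 = 1.088 mg/L.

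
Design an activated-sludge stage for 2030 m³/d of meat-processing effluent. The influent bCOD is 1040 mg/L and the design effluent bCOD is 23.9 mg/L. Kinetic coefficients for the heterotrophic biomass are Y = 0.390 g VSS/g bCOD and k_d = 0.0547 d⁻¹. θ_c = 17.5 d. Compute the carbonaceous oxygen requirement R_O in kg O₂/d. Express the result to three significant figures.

R_O ≈ 1480 kg O₂/d

Correct the yield for decay: Y_obs = Y/(1 + k_d θ_c) = 0.390 / (1 + 0.0547 × 17.5) = 0.390 / 1.957 = 0.1993.
Substrate removed = Q·(S₀ − S) = 2030 m³/d × (1040 − 23.9) g/m³ = 2.06×10^6 g/d = 2063 kg/d.
Net sludge production P_X = 0.1993 × 2063 = 411.0 kg VSS/d.
R_O = Q·ΔS − 1.42 P_X = 2063 − 583.6 = 1479 kg O₂/d.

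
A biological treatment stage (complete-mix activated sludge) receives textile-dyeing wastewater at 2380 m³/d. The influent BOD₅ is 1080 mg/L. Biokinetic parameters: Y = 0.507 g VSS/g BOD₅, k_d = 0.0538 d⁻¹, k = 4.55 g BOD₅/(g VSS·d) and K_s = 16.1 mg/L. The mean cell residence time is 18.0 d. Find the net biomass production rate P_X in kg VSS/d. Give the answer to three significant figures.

For a completely mixed reactor with recycle the Lawrence–McCarty relation gives S = K_s·(1 + k_d·θ_c) / [θ_c·(Y·k − k_d) − 1] = 16.1 × (1 + 0.0538 × 18.0) / [18.0 × (0.507 × 4.55 − 0.0538) − 1] = 31.69 / 39.55 = 0.8012 mg/L.
Observed yield with endogenous decay: Y_obs = Y / (1 + k_d·θ_c) = 0.507 / (1 + 0.0538 × 18.0) = 0.507 / 1.968 = 0.2576 g VSS/g BOD₅.
Substrate removed = Q·(S₀ − S) = 2380 m³/d × (1080 − 0.801) g/m³ = 2.57×10^6 g/d = 2568 kg/d.
P_X = Y_obs · Q(S₀ − S) = 0.2576 × 2568 = 661.6 kg VSS/d.

P_X ≈ 662 kg VSS/d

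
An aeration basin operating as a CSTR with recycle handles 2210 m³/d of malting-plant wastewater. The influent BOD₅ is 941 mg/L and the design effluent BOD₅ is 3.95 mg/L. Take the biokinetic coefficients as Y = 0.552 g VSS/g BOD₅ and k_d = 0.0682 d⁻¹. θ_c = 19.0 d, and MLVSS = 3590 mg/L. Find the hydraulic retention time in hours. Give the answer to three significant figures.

Steady-state biomass mass balance: V·X·(1 + k_d·θ_c) = Y·Q·(S₀ − S)·θ_c, so V = 0.552 × 2210 × (941 − 3.95) × 19.0 / [3590 × (1 + 0.0682 × 19.0)] = 2.17×10^7 / 8242 = 2635 m³.
Hydraulic retention time τ = V/Q = 2635 / 2210 = 1.192 d = 28.62 h.

τ ≈ 28.6 h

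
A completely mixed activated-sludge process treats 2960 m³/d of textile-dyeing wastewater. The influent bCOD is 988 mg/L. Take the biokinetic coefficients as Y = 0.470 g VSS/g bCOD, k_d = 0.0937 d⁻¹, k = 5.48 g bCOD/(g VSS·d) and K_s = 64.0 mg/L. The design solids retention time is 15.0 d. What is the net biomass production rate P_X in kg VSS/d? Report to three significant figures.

P_X ≈ 569 kg VSS/d

From the Monod/SRT balance for a CMAS, S = K_s·(1+k_d θ_c)/[θ_c·(Y k − k_d) − 1] = 64.0 × (1 + 0.0937 × 15.0) / [15.0 × (0.470 × 5.48 − 0.0937) − 1] = 154.0 / 36.23 = 4.249 mg/L.
The observed yield is Y_obs = Y/(1 + k_d·θ_c) = 0.470 / (1 + 0.0937 × 15.0) = 0.470 / 2.405 = 0.1954 g VSS per g bCOD removed.
Substrate removed = Q·(S₀ − S) = 2960 m³/d × (988 − 4.25) g/m³ = 2.91×10^6 g/d = 2912 kg/d.
P_X = Y_obs · Q(S₀ − S) = 0.1954 × 2912 = 568.9 kg VSS/d.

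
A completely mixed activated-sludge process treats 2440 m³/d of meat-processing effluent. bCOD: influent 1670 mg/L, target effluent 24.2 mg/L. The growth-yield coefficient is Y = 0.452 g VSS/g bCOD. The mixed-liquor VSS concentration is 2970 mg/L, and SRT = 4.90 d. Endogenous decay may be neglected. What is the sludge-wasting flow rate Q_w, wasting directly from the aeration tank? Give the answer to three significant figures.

With k_d = 0 the design equation reduces to V = Y Q (S₀−S) θ_c / X = 0.452 × 2440 × (1670 − 24.2) × 4.90 / 2970 = 2995 m³.
For wasting at MLVSS concentration, Q_w = V/θ_c = 2995/4.90 = 611.2 m³/d.

Q_w ≈ 611 m³/d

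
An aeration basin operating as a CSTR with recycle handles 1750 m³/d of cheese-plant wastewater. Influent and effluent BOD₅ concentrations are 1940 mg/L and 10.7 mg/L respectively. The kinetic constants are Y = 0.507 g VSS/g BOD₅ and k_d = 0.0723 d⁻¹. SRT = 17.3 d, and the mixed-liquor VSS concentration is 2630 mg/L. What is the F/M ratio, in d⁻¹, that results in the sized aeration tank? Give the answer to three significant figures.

F/M ≈ 0.258 d⁻¹

Steady-state biomass mass balance: V·X·(1 + k_d·θ_c) = Y·Q·(S₀ − S)·θ_c, so V = 0.507 × 1750 × (1940 − 10.7) × 17.3 / [2630 × (1 + 0.0723 × 17.3)] = 2.96×10^7 / 5920 = 5003 m³.
F/M = Q·S₀ / (V·X) = 1750 × 1940 / (5003 × 2630) = 0.2580 g BOD₅·(g VSS·d)⁻¹.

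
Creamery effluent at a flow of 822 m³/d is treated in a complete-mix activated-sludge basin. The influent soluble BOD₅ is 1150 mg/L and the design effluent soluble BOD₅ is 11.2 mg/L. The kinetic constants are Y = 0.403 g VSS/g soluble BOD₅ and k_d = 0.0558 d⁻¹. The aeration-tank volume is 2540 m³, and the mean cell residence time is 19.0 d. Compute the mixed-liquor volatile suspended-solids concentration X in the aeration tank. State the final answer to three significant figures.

X = Y·Q·ΔS·θ_c / [V·(1 + k_d θ_c)] = 0.403 × 822 × (1150 − 11.2) × 19.0 / [2540 × (1 + 0.0558 × 19.0)] = 1370 mg/L.

X ≈ 1370 mg/L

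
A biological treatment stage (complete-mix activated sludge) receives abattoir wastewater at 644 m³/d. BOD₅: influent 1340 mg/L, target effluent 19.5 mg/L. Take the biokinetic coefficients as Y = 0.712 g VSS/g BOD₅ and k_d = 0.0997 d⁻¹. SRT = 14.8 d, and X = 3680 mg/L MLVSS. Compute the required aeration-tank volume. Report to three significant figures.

From the SRT design equation V = Y Q (S₀−S) θ_c / [X (1 + k_d θ_c)] = 0.712 × 644 × (1340 − 19.5) × 14.8 / [3680 × (1 + 0.0997 × 14.8)] = 8.96×10^6 / 9110 = 983.7 m³.

V ≈ 984 m³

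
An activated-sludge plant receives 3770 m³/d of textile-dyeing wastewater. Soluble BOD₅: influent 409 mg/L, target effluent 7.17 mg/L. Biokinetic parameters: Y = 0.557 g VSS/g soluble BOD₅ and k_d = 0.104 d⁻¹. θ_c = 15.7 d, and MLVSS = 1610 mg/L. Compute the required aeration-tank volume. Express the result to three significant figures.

Steady-state biomass mass balance: V·X·(1 + k_d·θ_c) = Y·Q·(S₀ − S)·θ_c, so V = 0.557 × 3770 × (409 − 7.17) × 15.7 / [1610 × (1 + 0.104 × 15.7)] = 1.32×10^7 / 4239 = 3125 m³.

V ≈ 3130 m³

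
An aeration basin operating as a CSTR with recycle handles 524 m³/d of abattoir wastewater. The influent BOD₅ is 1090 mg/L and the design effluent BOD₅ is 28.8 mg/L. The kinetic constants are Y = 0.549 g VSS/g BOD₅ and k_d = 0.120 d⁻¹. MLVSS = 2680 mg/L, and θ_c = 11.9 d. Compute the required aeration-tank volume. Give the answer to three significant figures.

V ≈ 558 m³

From the SRT design equation V = Y Q (S₀−S) θ_c / [X (1 + k_d θ_c)] = 0.549 × 524 × (1090 − 28.8) × 11.9 / [2680 × (1 + 0.120 × 11.9)] = 3.63×10^6 / 6507 = 558.3 m³.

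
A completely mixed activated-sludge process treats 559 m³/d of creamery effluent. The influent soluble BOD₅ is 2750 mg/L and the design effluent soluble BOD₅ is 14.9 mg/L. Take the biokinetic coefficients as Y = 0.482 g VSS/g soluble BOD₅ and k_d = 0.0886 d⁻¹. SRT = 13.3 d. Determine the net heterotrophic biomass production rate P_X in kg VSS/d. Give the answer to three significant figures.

Observed yield with endogenous decay: Y_obs = Y / (1 + k_d·θ_c) = 0.482 / (1 + 0.0886 × 13.3) = 0.482 / 2.178 = 0.2213 g VSS/g soluble BOD₅.
Substrate removed = Q·(S₀ − S) = 559 m³/d × (2750 − 14.9) g/m³ = 1.53×10^6 g/d = 1529 kg/d.
Biomass produced: P_X = Y_obs·Q·ΔS = 0.2213 × 1529 ≈ 338.3 kg VSS/d.

P_X ≈ 338 kg VSS/d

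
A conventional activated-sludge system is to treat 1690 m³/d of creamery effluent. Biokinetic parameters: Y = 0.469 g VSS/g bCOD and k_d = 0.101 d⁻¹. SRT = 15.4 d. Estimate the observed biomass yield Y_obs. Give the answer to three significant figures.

Y_obs ≈ 0.184 g VSS/g bCOD

Observed yield with endogenous decay: Y_obs = Y / (1 + k_d·θ_c) = 0.469 / (1 + 0.101 × 15.4) = 0.469 / 2.555 = 0.1835 g VSS/g bCOD.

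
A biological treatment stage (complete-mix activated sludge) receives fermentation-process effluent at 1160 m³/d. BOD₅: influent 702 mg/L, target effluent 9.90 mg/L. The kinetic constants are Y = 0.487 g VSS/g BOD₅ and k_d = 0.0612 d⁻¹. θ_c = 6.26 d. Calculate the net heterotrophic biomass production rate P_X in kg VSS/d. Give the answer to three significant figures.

The observed yield is Y_obs = Y/(1 + k_d·θ_c) = 0.487 / (1 + 0.0612 × 6.26) = 0.487 / 1.383 = 0.3521 g VSS per g BOD₅ removed.
Mass of BOD₅ removed per day: Q(S₀ − S) = 1160 × 692.1 g/m³ = 802.8 kg/d.
P_X = Y_obs · Q(S₀ − S) = 0.3521 × 802.8 = 282.7 kg VSS/d.

P_X ≈ 283 kg VSS/d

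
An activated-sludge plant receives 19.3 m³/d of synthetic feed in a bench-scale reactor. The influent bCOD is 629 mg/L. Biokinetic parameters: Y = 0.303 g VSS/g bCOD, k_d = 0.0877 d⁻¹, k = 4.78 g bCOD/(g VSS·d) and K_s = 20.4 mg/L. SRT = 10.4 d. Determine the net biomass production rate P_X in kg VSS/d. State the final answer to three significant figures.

P_X ≈ 1.91 kg VSS/d

Effluent substrate depends only on kinetics and SRT: S = K_s(1 + k_d θ_c) / [θ_c(Yk − k_d) − 1] = 20.4 × (1 + 0.0877 × 10.4) / [10.4 × (0.303 × 4.78 − 0.0877) − 1] = 39.01 / 13.15 = 2.966 mg/L.
Y_obs = Y / (1 + k_d θ_c) = 0.303 / (1 + 0.0877 × 10.4) = 0.303 / 1.912 = 0.1585.
Substrate removed = Q·(S₀ − S) = 19.3 m³/d × (629 − 2.97) g/m³ = 1.21×10^4 g/d = 12.08 kg/d.
Biomass produced: P_X = Y_obs·Q·ΔS = 0.1585 × 12.08 ≈ 1.915 kg VSS/d.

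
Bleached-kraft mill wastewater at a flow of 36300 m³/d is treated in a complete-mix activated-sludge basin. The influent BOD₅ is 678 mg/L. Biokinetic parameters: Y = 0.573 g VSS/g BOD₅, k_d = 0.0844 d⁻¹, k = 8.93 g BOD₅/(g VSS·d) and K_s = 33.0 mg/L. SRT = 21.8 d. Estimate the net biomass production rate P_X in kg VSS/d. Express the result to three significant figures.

Effluent substrate depends only on kinetics and SRT: S = K_s(1 + k_d θ_c) / [θ_c(Yk − k_d) − 1] = 33.0 × (1 + 0.0844 × 21.8) / [21.8 × (0.573 × 8.93 − 0.0844) − 1] = 93.72 / 108.7 = 0.8621 mg/L.
Correct the yield for decay: Y_obs = Y/(1 + k_d θ_c) = 0.573 / (1 + 0.0844 × 21.8) = 0.573 / 2.840 = 0.2018.
Q·(S₀ − S) = 36300 × (678 − 0.862) × 10⁻³ = 24580 kg/d removed.
Biomass produced: P_X = Y_obs·Q·ΔS = 0.2018 × 24580 ≈ 4959 kg VSS/d.

P_X ≈ 4960 kg VSS/d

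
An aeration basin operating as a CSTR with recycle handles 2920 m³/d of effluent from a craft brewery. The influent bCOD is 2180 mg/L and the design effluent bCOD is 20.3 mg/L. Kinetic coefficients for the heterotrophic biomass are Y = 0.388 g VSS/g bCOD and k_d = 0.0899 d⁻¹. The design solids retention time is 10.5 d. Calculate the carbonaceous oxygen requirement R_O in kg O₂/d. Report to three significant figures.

R_O ≈ 4520 kg O₂/d

Observed yield with endogenous decay: Y_obs = Y / (1 + k_d·θ_c) = 0.388 / (1 + 0.0899 × 10.5) = 0.388 / 1.944 = 0.1996 g VSS/g bCOD.
ΔS = 2180 − 20.3 = 2160 mg/L, so the substrate removal rate is 2920 × 2160/1000 = 6306 kg bCOD/d.
Net sludge production P_X = 0.1996 × 6306 = 1259 kg VSS/d.
Carbonaceous O₂ demand = substrate oxidised − cell-mass equivalent = 6306 − 1.42 × 1259 = 4519 kg O₂/d.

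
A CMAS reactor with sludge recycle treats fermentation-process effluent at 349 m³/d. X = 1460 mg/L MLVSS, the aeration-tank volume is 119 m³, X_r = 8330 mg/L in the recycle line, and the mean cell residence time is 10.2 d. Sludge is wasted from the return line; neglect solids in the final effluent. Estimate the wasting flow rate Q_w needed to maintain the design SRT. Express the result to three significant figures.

Q_w = (V·X)/(θ_c X_r) = 119.0 × 1460 / (10.2 × 8330) = 2.045 m³/d.

Q_w ≈ 2.04 m³/d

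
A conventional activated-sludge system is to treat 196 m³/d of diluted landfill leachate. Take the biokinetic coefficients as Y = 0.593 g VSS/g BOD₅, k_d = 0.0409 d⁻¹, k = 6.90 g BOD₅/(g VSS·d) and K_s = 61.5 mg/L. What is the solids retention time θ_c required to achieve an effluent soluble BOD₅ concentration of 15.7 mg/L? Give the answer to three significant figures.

Specific growth rate at S = 15.7 mg/L: μ = YkS/(K_s+S) = 0.593·6.90·15.7/(61.5+15.7) = 0.8321 d⁻¹.
1/θ_c = 0.8321 − 0.0409 = 0.7912 d⁻¹, so θ_c = 1.264 d.

θ_c ≈ 1.26 d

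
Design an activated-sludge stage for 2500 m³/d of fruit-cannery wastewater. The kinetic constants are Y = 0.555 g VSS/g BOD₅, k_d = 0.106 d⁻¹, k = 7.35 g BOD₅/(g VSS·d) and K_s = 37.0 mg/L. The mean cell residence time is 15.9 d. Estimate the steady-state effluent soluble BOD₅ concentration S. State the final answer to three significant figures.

S ≈ 1.60 mg/L

For a completely mixed reactor with recycle the Lawrence–McCarty relation gives S = K_s·(1 + k_d·θ_c) / [θ_c·(Y·k − k_d) − 1] = 37.0 × (1 + 0.106 × 15.9) / [15.9 × (0.555 × 7.35 − 0.106) − 1] = 99.36 / 62.17 = 1.598 mg/L.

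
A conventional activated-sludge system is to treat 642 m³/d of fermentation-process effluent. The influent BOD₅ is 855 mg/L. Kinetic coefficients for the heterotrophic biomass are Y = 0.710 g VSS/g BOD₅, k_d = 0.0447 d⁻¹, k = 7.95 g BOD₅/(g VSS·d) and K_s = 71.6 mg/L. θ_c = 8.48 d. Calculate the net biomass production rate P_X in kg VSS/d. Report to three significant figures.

From the Monod/SRT balance for a CMAS, S = K_s·(1+k_d θ_c)/[θ_c·(Y k − k_d) − 1] = 71.6 × (1 + 0.0447 × 8.48) / [8.48 × (0.710 × 7.95 − 0.0447) − 1] = 98.74 / 46.49 = 2.124 mg/L.
Y_obs = Y / (1 + k_d θ_c) = 0.710 / (1 + 0.0447 × 8.48) = 0.710 / 1.379 = 0.5148.
Substrate removed = Q·(S₀ − S) = 642 m³/d × (855 − 2.12) g/m³ = 5.48×10^5 g/d = 547.5 kg/d.
So the net sludge growth is P_X = 0.5148 × 547.5 = 281.9 kg VSS/d.

P_X ≈ 282 kg VSS/d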